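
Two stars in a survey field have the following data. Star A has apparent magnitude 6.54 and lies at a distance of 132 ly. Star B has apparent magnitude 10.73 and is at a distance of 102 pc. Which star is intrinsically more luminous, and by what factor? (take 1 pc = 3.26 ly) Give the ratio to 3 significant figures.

Star A: d = 132 ly / 3.26 = 40.49 pc
Star A: M = m − 5 log₁₀ d + 5 = 6.54 − 5·1.6074 + 5 = 3.503
Star B: M = m − 5 log₁₀ d + 5 = 10.73 − 5·2.0086 + 5 = 5.687
ΔM = M_A − M_B = 3.503 − (5.687) = -2.184; smaller M is more luminous → Star A.
L ratio = 10^(0.4 |ΔM|) = 10^0.874 = 7.473

Star A is more luminous, by a factor of 7.47.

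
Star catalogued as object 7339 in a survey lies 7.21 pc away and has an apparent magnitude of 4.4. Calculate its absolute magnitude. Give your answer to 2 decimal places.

M ≈ 5.11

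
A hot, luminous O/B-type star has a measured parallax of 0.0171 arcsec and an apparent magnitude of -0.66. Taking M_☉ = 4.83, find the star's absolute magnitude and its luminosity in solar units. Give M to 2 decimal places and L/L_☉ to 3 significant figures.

M ≈ -4.50; L/L_☉ ≈ 5370

d = 1/p = 1/0.0171″ = 58.48 pc
M = m − 5 log₁₀ d + 5 = -0.66 − 5·1.7670 + 5 = -4.495
M − M_☉ = -4.495 − 4.83 = -9.325
L/L_☉ = 10^(−0.4 × -9.325) = 5370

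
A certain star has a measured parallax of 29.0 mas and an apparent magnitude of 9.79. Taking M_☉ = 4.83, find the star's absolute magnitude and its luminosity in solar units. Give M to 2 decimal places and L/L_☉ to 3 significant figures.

M ≈ 7.10; L/L_☉ ≈ 0.123

d = 1/p = 1000/29.0 mas = 34.48 pc
M = m − 5 log₁₀ d + 5 = 9.79 − 5·1.5376 + 5 = 7.102
M − M_☉ = 7.102 − 4.83 = 2.272
L/L_☉ = 10^(−0.4 × 2.272) = 0.1234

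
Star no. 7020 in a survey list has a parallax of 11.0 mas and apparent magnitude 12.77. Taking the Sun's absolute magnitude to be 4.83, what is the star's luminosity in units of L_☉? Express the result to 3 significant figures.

L/L_☉ ≈ 0.0551

d = 1/p = 1000/11.0 mas = 90.91 pc
M = m − 5 log₁₀ d + 5 = 12.77 − 5·1.9586 + 5 = 7.977
M − M_☉ = 7.977 − 4.83 = 3.147
L/L_☉ = 10^(−0.4 × 3.147) = 0.05511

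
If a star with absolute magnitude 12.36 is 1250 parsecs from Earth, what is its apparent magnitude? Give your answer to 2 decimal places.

m = M + 5 log₁₀ d − 5 = 12.36 + 5·3.0969 − 5 = 22.845

m ≈ 22.84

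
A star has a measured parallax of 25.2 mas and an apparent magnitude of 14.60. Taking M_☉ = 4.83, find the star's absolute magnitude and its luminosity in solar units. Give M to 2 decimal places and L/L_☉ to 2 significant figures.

d = 1/p = 1000/25.2 mas = 39.68 pc
M = m − 5 log₁₀ d + 5 = 14.60 − 5·1.5986 + 5 = 11.607
M − M_☉ = 11.607 − 4.83 = 6.777
L/L_☉ = 10^(−0.4 × 6.777) = 1.946×10^-3

M ≈ 11.61; L/L_☉ ≈ 1.9×10^-3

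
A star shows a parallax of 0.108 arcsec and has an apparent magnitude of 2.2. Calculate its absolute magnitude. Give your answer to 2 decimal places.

M ≈ 2.37

d = 1/p = 1/0.108″ = 9.259 pc
5 log₁₀(d/10 pc) = 5 log₁₀(9.259) − 5 = -0.167
M = m − 5 log₁₀(d/10) = 2.2 + 0.167 = 2.367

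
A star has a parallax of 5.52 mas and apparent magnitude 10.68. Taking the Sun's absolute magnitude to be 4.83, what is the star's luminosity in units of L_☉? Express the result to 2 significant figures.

L/L_☉ ≈ 1.5

d = 1/p = 1000/5.52 mas = 181.2 pc
M = m − 5 log₁₀ d + 5 = 10.68 − 5·2.2581 + 5 = 4.390
M − M_☉ = 4.390 − 4.83 = -0.440
L/L_☉ = 10^(−0.4 × -0.440) = 1.500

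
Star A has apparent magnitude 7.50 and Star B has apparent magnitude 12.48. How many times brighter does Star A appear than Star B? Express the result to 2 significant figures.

Δm = 7.50 − (12.48) = -4.98
Flux ratio = 10^(−0.4 Δm) = 10^(−0.4 × -4.98) = 10^1.992 = 98.17

98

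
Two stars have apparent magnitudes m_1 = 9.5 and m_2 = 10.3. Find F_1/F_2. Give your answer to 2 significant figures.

Magnitude difference = -0.8
Flux ratio = 10^(−0.4 Δm) = 10^(−0.4 × -0.8) = 10^0.320 = 2.089

F_1/F_2 ≈ 2.1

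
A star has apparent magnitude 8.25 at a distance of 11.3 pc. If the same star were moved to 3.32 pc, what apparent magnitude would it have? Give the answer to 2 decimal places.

Flux ∝ 1/d², so Δm = 5 log₁₀(d₂/d₁) = 5 log₁₀(3.32/11.3) = -2.660
m₂ = m₁ + Δm = 8.25 + (-2.660) = 5.590

m ≈ 5.59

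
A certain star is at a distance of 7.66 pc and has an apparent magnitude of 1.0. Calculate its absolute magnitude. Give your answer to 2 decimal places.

M ≈ 1.58

5 log₁₀(d/10 pc) = 5 log₁₀(7.660) − 5 = -0.579
M = m − 5 log₁₀(d/10) = 1.0 + 0.579 = 1.579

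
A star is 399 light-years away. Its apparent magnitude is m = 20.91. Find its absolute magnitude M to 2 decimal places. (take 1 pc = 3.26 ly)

M ≈ 15.47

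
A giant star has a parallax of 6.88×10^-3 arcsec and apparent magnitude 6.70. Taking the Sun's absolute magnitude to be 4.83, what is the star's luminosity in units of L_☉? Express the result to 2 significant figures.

L/L_☉ ≈ 38

d = 1/p = 1/6.88×10^-3″ = 145.3 pc
M = m − 5 log₁₀ d + 5 = 6.70 − 5·2.1624 + 5 = 0.888
M − M_☉ = 0.888 − 4.83 = -3.942
L/L_☉ = 10^(−0.4 × -3.942) = 37.74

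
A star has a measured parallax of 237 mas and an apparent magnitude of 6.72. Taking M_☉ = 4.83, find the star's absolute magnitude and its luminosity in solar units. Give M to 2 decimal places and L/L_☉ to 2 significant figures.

M ≈ 8.59; L/L_☉ ≈ 0.031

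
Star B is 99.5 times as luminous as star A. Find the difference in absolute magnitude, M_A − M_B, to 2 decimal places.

M_A − M_B ≈ 4.99

Pogson: ΔM = −2.5 log₁₀(ratio) = −2.5 log₁₀(99.5) = −2.5 × 1.9978 = -4.995
Star B is brighter so has the smaller magnitude: M_A − M_B is positive.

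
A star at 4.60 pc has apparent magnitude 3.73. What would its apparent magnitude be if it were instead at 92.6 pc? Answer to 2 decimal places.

m ≈ 10.25

Flux ∝ 1/d², so Δm = 5 log₁₀(d₂/d₁) = 5 log₁₀(92.6/4.60) = 6.519
m₂ = m₁ + Δm = 3.73 + (6.519) = 10.249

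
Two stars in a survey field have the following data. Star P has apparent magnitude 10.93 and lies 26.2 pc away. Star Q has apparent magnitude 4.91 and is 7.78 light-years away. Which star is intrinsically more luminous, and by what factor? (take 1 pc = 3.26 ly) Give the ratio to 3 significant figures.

Star P: M = m − 5 log₁₀ d + 5 = 10.93 − 5·1.4183 + 5 = 8.838
Star Q: d = 7.78 ly / 3.26 = 2.387 pc
Star Q: M = m − 5 log₁₀ d + 5 = 4.91 − 5·0.3778 + 5 = 8.021
ΔM = M_P − M_Q = 8.838 − (8.021) = 0.817; smaller M is more luminous → Star Q.
L ratio = 10^(0.4 |ΔM|) = 10^0.327 = 2.123

Star Q is more luminous, by a factor of 2.12.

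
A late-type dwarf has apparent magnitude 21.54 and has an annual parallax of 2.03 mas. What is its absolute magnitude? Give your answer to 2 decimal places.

M ≈ 13.08

p = 2.03 mas = 2.03×10^-3″ → d = 1/p = 492.6 pc
5 log₁₀(d/10 pc) = 5 log₁₀(492.6) − 5 = 8.463
M = m − 5 log₁₀(d/10) = 21.54 − 8.463 = 13.077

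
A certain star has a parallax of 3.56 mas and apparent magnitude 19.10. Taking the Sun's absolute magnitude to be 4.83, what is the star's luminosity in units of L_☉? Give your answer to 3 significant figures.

d = 1/p = 1000/3.56 mas = 280.9 pc
M = m − 5 log₁₀ d + 5 = 19.10 − 5·2.4486 + 5 = 11.857
M − M_☉ = 11.857 − 4.83 = 7.027
L/L_☉ = 10^(−0.4 × 7.027) = 1.546×10^-3

L/L_☉ ≈ 1.55×10^-3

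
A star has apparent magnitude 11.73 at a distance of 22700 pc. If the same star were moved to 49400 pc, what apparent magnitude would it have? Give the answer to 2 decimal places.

m ≈ 13.42

Flux ∝ 1/d², so Δm = 5 log₁₀(d₂/d₁) = 5 log₁₀(49400/22700) = 1.689
m₂ = m₁ + Δm = 11.73 + (1.689) = 13.419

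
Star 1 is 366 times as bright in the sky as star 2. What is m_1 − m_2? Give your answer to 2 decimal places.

Pogson: Δm = −2.5 log₁₀(ratio) = −2.5 log₁₀(366) = −2.5 × 2.5635 = -6.409
Star 1 is brighter, so it has the smaller magnitude: the difference is negative.

m_1 − m_2 ≈ -6.41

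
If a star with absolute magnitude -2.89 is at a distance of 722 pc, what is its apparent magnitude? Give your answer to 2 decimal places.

m = M + 5 log₁₀ d − 5 = -2.89 + 5·2.8585 − 5 = 6.403

m ≈ 6.40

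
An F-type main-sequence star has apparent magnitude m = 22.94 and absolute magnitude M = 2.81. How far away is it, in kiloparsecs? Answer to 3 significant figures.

Distance modulus: m − M = 22.94 − (2.81) = 20.130
m − M = 5 log₁₀ d − 5
log₁₀ d = (m − M)/5 + 1 = 5.0260
d = 10^5.0260 = 106200 pc
= 106.2 kpc

d ≈ 106 kpc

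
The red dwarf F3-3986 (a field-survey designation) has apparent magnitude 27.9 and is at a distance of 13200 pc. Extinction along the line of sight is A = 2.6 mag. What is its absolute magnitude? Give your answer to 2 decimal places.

5 log₁₀(d/10 pc) = 5 log₁₀(13200) − 5 = 15.603
M = m − 5 log₁₀(d/10) − A = 27.9 − 15.603 − 2.6 = 9.697

M ≈ 9.70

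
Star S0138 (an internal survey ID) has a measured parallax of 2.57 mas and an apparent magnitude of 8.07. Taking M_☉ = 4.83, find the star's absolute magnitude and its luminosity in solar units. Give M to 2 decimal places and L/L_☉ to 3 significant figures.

d = 1/p = 1000/2.57 mas = 389.1 pc
M = m − 5 log₁₀ d + 5 = 8.07 − 5·2.5901 + 5 = 0.120
M − M_☉ = 0.120 − 4.83 = -4.710
L/L_☉ = 10^(−0.4 × -4.710) = 76.58

M ≈ 0.12; L/L_☉ ≈ 76.6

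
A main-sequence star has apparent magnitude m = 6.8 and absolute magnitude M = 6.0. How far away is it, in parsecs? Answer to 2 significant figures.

μ = m − M = 0.800
m − M = 5 log₁₀ d − 5
log₁₀ d = (m − M)/5 + 1 = 1.1600
d = 10^1.1600 = 14.45 pc

d ≈ 14 pc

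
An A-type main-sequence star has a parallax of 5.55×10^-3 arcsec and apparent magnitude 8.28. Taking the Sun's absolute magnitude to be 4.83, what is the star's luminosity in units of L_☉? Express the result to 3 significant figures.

d = 1/p = 1/5.55×10^-3″ = 180.2 pc
M = m − 5 log₁₀ d + 5 = 8.28 − 5·2.2557 + 5 = 2.001
M − M_☉ = 2.001 − 4.83 = -2.829
L/L_☉ = 10^(−0.4 × -2.829) = 13.53

L/L_☉ ≈ 13.5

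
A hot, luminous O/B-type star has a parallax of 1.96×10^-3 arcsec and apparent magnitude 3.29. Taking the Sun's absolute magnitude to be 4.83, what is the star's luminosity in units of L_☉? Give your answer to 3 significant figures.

L/L_☉ ≈ 10800

d = 1/p = 1/1.96×10^-3″ = 510.2 pc
M = m − 5 log₁₀ d + 5 = 3.29 − 5·2.7077 + 5 = -5.249
M − M_☉ = -5.249 − 4.83 = -10.079
L/L_☉ = 10^(−0.4 × -10.079) = 10750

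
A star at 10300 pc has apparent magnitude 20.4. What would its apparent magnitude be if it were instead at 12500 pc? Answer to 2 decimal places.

Flux ∝ 1/d², so Δm = 5 log₁₀(d₂/d₁) = 5 log₁₀(12500/10300) = 0.420
m₂ = m₁ + Δm = 20.4 + (0.420) = 20.820

m ≈ 20.82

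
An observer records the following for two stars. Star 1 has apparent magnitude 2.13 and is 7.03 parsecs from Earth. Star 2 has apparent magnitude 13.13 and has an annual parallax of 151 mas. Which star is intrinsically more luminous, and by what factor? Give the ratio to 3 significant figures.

Star 1 is more luminous, by a factor of 28300.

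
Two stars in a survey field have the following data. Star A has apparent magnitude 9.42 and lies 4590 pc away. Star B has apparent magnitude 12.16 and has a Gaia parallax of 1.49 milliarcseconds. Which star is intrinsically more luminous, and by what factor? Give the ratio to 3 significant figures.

Star A is more luminous, by a factor of 583.

Star A: M = m − 5 log₁₀ d + 5 = 9.42 − 5·3.6618 + 5 = -3.889
Star B: p = 1.49 mas = 1.49×10^-3″ → d = 1/p = 671.1 pc
Star B: M = m − 5 log₁₀ d + 5 = 12.16 − 5·2.8268 + 5 = 3.026
ΔM = M_A − M_B = -3.889 − (3.026) = -6.915; smaller M is more luminous → Star A.
L ratio = 10^(0.4 |ΔM|) = 10^2.766 = 583.4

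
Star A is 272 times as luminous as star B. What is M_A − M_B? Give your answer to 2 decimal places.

Pogson: ΔM = −2.5 log₁₀(ratio) = −2.5 log₁₀(272) = −2.5 × 2.4346 = -6.086
Star A is brighter, so it has the smaller magnitude: the difference is negative.

M_A − M_B ≈ -6.09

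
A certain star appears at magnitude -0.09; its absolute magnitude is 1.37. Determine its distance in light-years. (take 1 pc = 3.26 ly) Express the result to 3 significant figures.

μ = m − M = -1.460
m − M = 5 log₁₀ d − 5
log₁₀ d = (m − M)/5 + 1 = 0.7080
d = 10^0.7080 = 5.105 pc
= 16.64 ly

d ≈ 16.6 ly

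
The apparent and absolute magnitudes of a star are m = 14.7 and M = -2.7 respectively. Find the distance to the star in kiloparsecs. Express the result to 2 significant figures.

d ≈ 30 kpc

Distance modulus: m − M = 14.7 − (-2.7) = 17.400
m − M = 5 log₁₀ d − 5
log₁₀ d = (m − M)/5 + 1 = 4.4800
d = 10^4.4800 = 30200 pc
= 30.20 kpc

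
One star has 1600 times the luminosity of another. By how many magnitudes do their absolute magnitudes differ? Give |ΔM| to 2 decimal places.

|ΔM| ≈ 8.01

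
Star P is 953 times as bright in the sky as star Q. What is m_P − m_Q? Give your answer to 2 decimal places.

Pogson: Δm = −2.5 log₁₀(ratio) = −2.5 log₁₀(953) = −2.5 × 2.9791 = -7.448
Star P is brighter, so it has the smaller magnitude: the difference is negative.

m_P − m_Q ≈ -7.45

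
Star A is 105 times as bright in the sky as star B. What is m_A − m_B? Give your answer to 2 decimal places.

Pogson: Δm = −2.5 log₁₀(ratio) = −2.5 log₁₀(105) = −2.5 × 2.0212 = -5.053
Star A is brighter, so it has the smaller magnitude: the difference is negative.

m_A − m_B ≈ -5.05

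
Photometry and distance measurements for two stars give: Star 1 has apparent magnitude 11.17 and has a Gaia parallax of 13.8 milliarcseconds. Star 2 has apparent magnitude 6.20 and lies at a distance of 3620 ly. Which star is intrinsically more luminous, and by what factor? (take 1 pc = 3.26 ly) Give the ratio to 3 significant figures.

Star 2 is more luminous, by a factor of 22800.

Star 1: p = 13.8 mas = 0.0138″ → d = 1/p = 72.46 pc
Star 1: M = m − 5 log₁₀ d + 5 = 11.17 − 5·1.8601 + 5 = 6.869
Star 2: d = 3620 ly / 3.26 = 1110 pc
Star 2: M = m − 5 log₁₀ d + 5 = 6.20 − 5·3.0455 + 5 = -4.027
ΔM = M_1 − M_2 = 6.869 − (-4.027) = 10.897; smaller M is more luminous → Star 2.
L ratio = 10^(0.4 |ΔM|) = 10^4.359 = 22840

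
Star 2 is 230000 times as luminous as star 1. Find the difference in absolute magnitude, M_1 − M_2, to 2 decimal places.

M_1 − M_2 ≈ 13.40

Pogson: ΔM = −2.5 log₁₀(ratio) = −2.5 log₁₀(230000) = −2.5 × 5.3617 = -13.404
Star 2 is brighter so has the smaller magnitude: M_1 − M_2 is positive.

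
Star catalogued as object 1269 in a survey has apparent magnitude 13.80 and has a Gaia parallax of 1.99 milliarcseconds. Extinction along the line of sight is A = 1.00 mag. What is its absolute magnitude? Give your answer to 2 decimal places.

M ≈ 4.29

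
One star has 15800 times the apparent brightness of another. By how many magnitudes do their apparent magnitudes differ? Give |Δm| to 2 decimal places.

Pogson: Δm = −2.5 log₁₀(ratio) = −2.5 log₁₀(15800) = −2.5 × 4.1987 = -10.497

|Δm| ≈ 10.50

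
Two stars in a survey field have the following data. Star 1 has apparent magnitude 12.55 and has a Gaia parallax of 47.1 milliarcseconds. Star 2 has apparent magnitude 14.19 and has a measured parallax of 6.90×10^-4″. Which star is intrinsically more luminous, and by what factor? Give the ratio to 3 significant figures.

Star 2 is more luminous, by a factor of 1030.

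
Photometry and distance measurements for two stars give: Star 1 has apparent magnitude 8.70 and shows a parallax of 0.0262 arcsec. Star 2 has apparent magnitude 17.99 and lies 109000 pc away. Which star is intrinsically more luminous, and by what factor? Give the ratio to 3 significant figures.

Star 1: d = 1/p = 1/0.0262″ = 38.17 pc
Star 1: M = m − 5 log₁₀ d + 5 = 8.70 − 5·1.5817 + 5 = 5.792
Star 2: M = m − 5 log₁₀ d + 5 = 17.99 − 5·5.0374 + 5 = -2.197
ΔM = M_1 − M_2 = 5.792 − (-2.197) = 7.989; smaller M is more luminous → Star 2.
L ratio = 10^(0.4 |ΔM|) = 10^3.195 = 1568

Star 2 is more luminous, by a factor of 1570.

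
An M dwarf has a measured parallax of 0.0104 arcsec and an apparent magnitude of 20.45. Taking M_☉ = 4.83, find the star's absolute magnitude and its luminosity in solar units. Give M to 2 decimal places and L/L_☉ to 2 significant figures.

M ≈ 15.54; L/L_☉ ≈ 5.2×10^-5

d = 1/p = 1/0.0104″ = 96.15 pc
M = m − 5 log₁₀ d + 5 = 20.45 − 5·1.9830 + 5 = 15.535
M − M_☉ = 15.535 − 4.83 = 10.705
L/L_☉ = 10^(−0.4 × 10.705) = 5.223×10^-5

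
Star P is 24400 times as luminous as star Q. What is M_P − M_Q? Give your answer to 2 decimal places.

M_P − M_Q ≈ -10.97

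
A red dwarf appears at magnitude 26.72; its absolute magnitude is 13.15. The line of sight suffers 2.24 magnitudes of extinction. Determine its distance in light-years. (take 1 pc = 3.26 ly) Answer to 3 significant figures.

d ≈ 6010 ly

m − M = 5 log₁₀(d/10 pc) + A  ⇒  26.72 − (13.15) − 2.24 = 5 log₁₀(d/10)
11.330 = 5 log₁₀(d/10)
log₁₀ d = (m − M − A)/5 + 1 = 3.2660
d = 10^3.2660 = 1845 pc
= 6015 ly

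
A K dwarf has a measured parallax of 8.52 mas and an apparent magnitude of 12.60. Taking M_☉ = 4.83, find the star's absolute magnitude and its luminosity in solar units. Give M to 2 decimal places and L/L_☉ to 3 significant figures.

d = 1/p = 1000/8.52 mas = 117.4 pc
M = m − 5 log₁₀ d + 5 = 12.60 − 5·2.0696 + 5 = 7.252
M − M_☉ = 7.252 − 4.83 = 2.422
L/L_☉ = 10^(−0.4 × 2.422) = 0.1074

M ≈ 7.25; L/L_☉ ≈ 0.107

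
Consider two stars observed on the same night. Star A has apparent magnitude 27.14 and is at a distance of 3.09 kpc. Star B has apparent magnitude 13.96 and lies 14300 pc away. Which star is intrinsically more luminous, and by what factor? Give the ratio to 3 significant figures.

Star B is more luminous, by a factor of 4.01×10^6.

Star A: d = 3.09 kpc = 3090 pc
Star A: M = m − 5 log₁₀ d + 5 = 27.14 − 5·3.4900 + 5 = 14.690
Star B: M = m − 5 log₁₀ d + 5 = 13.96 − 5·4.1553 + 5 = -1.817
ΔM = M_A − M_B = 14.690 − (-1.817) = 16.507; smaller M is more luminous → Star B.
L ratio = 10^(0.4 |ΔM|) = 10^6.603 = 4.006×10^6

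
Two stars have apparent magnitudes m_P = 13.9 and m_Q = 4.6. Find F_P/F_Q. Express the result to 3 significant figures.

F_P/F_Q ≈ 1.91×10^-4

Δm = 13.9 − (4.6) = 9.3
Flux ratio = 10^(−0.4 Δm) = 10^(−0.4 × 9.3) = 10^-3.720 = 1.905×10^-4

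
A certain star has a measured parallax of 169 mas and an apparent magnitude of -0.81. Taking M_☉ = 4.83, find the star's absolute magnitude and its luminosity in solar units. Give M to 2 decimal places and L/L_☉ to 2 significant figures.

M ≈ 0.33; L/L_☉ ≈ 63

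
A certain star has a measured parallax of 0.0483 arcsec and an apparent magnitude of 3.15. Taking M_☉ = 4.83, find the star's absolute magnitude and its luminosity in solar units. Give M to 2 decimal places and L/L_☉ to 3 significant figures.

M ≈ 1.57; L/L_☉ ≈ 20.1

d = 1/p = 1/0.0483″ = 20.70 pc
M = m − 5 log₁₀ d + 5 = 3.15 − 5·1.3161 + 5 = 1.570
M − M_☉ = 1.570 − 4.83 = -3.260
L/L_☉ = 10^(−0.4 × -3.260) = 20.14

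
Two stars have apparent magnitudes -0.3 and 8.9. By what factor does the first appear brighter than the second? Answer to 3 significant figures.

Δm = -0.3 − (8.9) = -9.2
Flux ratio = 10^(−0.4 Δm) = 10^(−0.4 × -9.2) = 10^3.680 = 4786

4790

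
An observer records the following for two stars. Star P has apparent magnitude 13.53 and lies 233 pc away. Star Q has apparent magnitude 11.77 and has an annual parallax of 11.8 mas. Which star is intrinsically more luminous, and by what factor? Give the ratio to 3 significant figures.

Star P is more luminous, by a factor of 1.49.

Star P: M = m − 5 log₁₀ d + 5 = 13.53 − 5·2.3674 + 5 = 6.693
Star Q: p = 11.8 mas = 0.0118″ → d = 1/p = 84.75 pc
Star Q: M = m − 5 log₁₀ d + 5 = 11.77 − 5·1.9281 + 5 = 7.129
ΔM = M_P − M_Q = 6.693 − (7.129) = -0.436; smaller M is more luminous → Star P.
L ratio = 10^(0.4 |ΔM|) = 10^0.174 = 1.494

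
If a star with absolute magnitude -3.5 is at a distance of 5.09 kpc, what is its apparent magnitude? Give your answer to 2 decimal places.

m ≈ 10.03

d = 5.09 kpc = 5090 pc
m = M + 5 log₁₀ d − 5 = -3.5 + 5·3.7067 − 5 = 10.034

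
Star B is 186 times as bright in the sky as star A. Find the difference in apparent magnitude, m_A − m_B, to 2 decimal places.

Pogson: Δm = −2.5 log₁₀(ratio) = −2.5 log₁₀(186) = −2.5 × 2.2695 = -5.674
Star B is brighter so has the smaller magnitude: m_A − m_B is positive.

m_A − m_B ≈ 5.67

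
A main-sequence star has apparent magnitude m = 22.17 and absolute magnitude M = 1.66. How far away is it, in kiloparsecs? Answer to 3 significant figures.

μ = m − M = 20.510
m − M = 5 log₁₀ d − 5
log₁₀ d = (m − M)/5 + 1 = 5.1020
d = 10^5.1020 = 126500 pc
= 126.5 kpc

d ≈ 126 kpc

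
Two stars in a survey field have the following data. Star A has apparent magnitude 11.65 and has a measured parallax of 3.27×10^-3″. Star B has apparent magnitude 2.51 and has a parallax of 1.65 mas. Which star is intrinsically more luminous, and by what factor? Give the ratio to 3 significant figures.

Star B is more luminous, by a factor of 17800.

Star A: d = 1/p = 1/3.27×10^-3″ = 305.8 pc
Star A: M = m − 5 log₁₀ d + 5 = 11.65 − 5·2.4855 + 5 = 4.223
Star B: p = 1.65 mas = 1.65×10^-3″ → d = 1/p = 606.1 pc
Star B: M = m − 5 log₁₀ d + 5 = 2.51 − 5·2.7825 + 5 = -6.403
ΔM = M_A − M_B = 4.223 − (-6.403) = 10.625; smaller M is more luminous → Star B.
L ratio = 10^(0.4 |ΔM|) = 10^4.250 = 17790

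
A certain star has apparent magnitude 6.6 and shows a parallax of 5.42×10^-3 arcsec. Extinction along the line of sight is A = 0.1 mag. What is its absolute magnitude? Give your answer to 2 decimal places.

M ≈ 0.17

d = 1/p = 1/5.42×10^-3″ = 184.5 pc
5 log₁₀(d/10 pc) = 5 log₁₀(184.5) − 5 = 6.330
M = m − 5 log₁₀(d/10) − A = 6.6 − 6.330 − 0.1 = 0.170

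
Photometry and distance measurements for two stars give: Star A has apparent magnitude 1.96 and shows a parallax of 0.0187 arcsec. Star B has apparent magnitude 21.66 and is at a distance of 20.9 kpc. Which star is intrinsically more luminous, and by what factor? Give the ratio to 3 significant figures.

Star A is more luminous, by a factor of 497.

Star A: d = 1/p = 1/0.0187″ = 53.48 pc
Star A: M = m − 5 log₁₀ d + 5 = 1.96 − 5·1.7282 + 5 = -1.681
Star B: d = 20.9 kpc = 20900 pc
Star B: M = m − 5 log₁₀ d + 5 = 21.66 − 5·4.3201 + 5 = 5.059
ΔM = M_A − M_B = -1.681 − (5.059) = -6.740; smaller M is more luminous → Star A.
L ratio = 10^(0.4 |ΔM|) = 10^2.696 = 496.6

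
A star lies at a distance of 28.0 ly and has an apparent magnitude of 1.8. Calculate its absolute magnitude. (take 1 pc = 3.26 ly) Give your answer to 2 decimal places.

M ≈ 2.13

d = 28.0 ly / 3.26 = 8.589 pc
5 log₁₀(d/10 pc) = 5 log₁₀(8.589) − 5 = -0.330
M = m − 5 log₁₀(d/10) = 1.8 + 0.330 = 2.130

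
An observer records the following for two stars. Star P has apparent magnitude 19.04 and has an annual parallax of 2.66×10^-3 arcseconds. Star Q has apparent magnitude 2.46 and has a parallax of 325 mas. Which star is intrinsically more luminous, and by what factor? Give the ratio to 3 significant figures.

Star Q is more luminous, by a factor of 287.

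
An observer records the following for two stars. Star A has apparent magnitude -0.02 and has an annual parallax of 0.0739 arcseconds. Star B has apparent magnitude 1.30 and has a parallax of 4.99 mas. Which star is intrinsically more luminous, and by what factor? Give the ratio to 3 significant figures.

Star B is more luminous, by a factor of 65.0.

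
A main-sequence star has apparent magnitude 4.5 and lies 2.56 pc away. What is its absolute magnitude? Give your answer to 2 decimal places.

M ≈ 7.46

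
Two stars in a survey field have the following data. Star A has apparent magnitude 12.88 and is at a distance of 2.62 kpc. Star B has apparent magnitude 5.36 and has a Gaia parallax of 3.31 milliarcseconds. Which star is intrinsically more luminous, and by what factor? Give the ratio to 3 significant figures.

Star B is more luminous, by a factor of 13.5.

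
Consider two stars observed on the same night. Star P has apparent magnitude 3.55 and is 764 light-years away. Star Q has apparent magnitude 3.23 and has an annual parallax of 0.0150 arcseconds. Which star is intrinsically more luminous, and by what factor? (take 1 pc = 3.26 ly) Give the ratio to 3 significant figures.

Star P: d = 764 ly / 3.26 = 234.4 pc
Star P: M = m − 5 log₁₀ d + 5 = 3.55 − 5·2.3699 + 5 = -3.299
Star Q: d = 1/p = 1/0.0150″ = 66.67 pc
Star Q: M = m − 5 log₁₀ d + 5 = 3.23 − 5·1.8239 + 5 = -0.890
ΔM = M_P − M_Q = -3.299 − (-0.890) = -2.410; smaller M is more luminous → Star P.
L ratio = 10^(0.4 |ΔM|) = 10^0.964 = 9.203

Star P is more luminous, by a factor of 9.20.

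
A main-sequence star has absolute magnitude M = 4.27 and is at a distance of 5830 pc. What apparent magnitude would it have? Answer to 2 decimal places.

m ≈ 18.10

m = M + 5 log₁₀ d − 5 = 4.27 + 5·3.7657 − 5 = 18.098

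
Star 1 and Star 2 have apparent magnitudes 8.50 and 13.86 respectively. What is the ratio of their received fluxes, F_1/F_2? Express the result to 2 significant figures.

F_1/F_2 ≈ 140

Δm = 8.50 − (13.86) = -5.36
Flux ratio = 10^(−0.4 Δm) = 10^(−0.4 × -5.36) = 10^2.144 = 139.3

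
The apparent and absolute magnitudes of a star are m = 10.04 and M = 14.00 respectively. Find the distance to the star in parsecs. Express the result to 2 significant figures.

d ≈ 1.6 pc

Distance modulus: m − M = 10.04 − (14.00) = -3.960
m − M = 5 log₁₀ d − 5
log₁₀ d = (m − M)/5 + 1 = 0.2080
d = 10^0.2080 = 1.614 pc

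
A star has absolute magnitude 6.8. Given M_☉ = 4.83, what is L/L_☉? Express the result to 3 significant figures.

L/L_☉ ≈ 0.163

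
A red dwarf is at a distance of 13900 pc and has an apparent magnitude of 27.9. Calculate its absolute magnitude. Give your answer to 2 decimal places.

M ≈ 12.18

5 log₁₀(d/10 pc) = 5 log₁₀(13900) − 5 = 15.715
M = m − 5 log₁₀(d/10) = 27.9 − 15.715 = 12.185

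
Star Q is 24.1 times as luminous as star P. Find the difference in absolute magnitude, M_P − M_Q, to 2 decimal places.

M_P − M_Q ≈ 3.46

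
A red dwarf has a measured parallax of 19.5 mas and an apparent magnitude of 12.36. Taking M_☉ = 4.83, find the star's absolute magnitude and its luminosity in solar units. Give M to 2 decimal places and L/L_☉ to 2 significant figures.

d = 1/p = 1000/19.5 mas = 51.28 pc
M = m − 5 log₁₀ d + 5 = 12.36 − 5·1.7100 + 5 = 8.810
M − M_☉ = 8.810 − 4.83 = 3.980
L/L_☉ = 10^(−0.4 × 3.980) = 0.02558

M ≈ 8.81; L/L_☉ ≈ 0.026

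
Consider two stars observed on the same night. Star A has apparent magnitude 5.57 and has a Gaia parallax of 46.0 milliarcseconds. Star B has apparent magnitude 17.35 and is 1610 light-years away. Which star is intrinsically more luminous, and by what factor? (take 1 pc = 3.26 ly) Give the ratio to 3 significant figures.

Star A: p = 46.0 mas = 0.0460″ → d = 1/p = 21.74 pc
Star A: M = m − 5 log₁₀ d + 5 = 5.57 − 5·1.3372 + 5 = 3.884
Star B: d = 1610 ly / 3.26 = 493.9 pc
Star B: M = m − 5 log₁₀ d + 5 = 17.35 − 5·2.6936 + 5 = 8.882
ΔM = M_A − M_B = 3.884 − (8.882) = -4.998; smaller M is more luminous → Star A.
L ratio = 10^(0.4 |ΔM|) = 10^1.999 = 99.83

Star A is more luminous, by a factor of 99.8.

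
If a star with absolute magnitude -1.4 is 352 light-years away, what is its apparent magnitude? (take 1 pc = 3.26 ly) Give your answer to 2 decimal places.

m ≈ 3.77

d = 352 ly / 3.26 = 108.0 pc
m = M + 5 log₁₀ d − 5 = -1.4 + 5·2.0333 − 5 = 3.767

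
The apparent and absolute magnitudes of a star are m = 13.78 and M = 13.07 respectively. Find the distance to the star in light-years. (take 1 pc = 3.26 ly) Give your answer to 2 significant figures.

μ = m − M = 0.710
m − M = 5 log₁₀ d − 5
log₁₀ d = (m − M)/5 + 1 = 1.1420
d = 10^1.1420 = 13.87 pc
= 45.21 ly

d ≈ 45 ly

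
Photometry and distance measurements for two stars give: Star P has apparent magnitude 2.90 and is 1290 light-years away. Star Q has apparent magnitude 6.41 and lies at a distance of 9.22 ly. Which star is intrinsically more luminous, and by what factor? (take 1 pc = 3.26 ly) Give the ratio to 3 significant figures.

Star P is more luminous, by a factor of 496000.

Star P: d = 1290 ly / 3.26 = 395.7 pc
Star P: M = m − 5 log₁₀ d + 5 = 2.90 − 5·2.5974 + 5 = -5.087
Star Q: d = 9.22 ly / 3.26 = 2.828 pc
Star Q: M = m − 5 log₁₀ d + 5 = 6.41 − 5·0.4515 + 5 = 9.152
ΔM = M_P − M_Q = -5.087 − (9.152) = -14.239; smaller M is more luminous → Star P.
L ratio = 10^(0.4 |ΔM|) = 10^5.696 = 496300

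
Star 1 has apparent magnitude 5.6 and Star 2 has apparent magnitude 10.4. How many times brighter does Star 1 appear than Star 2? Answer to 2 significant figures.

83

Δm = 5.6 − (10.4) = -4.8
Flux ratio = 10^(−0.4 Δm) = 10^(−0.4 × -4.8) = 10^1.920 = 83.18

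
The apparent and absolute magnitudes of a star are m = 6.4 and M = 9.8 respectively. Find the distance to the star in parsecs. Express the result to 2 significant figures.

d ≈ 2.1 pc

μ = m − M = -3.400
m − M = 5 log₁₀ d − 5
log₁₀ d = (m − M)/5 + 1 = 0.3200
d = 10^0.3200 = 2.089 pc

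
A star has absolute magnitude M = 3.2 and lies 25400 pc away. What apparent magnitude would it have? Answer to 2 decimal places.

m ≈ 20.22

m = M + 5 log₁₀ d − 5 = 3.2 + 5·4.4048 − 5 = 20.224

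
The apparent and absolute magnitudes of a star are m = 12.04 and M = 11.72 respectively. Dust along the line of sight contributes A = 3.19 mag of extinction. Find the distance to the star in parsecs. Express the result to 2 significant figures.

m − M = 5 log₁₀(d/10 pc) + A  ⇒  12.04 − (11.72) − 3.19 = 5 log₁₀(d/10)
-2.870 = 5 log₁₀(d/10)
log₁₀ d = (m − M − A)/5 + 1 = 0.4260
d = 10^0.4260 = 2.667 pc

d ≈ 2.7 pc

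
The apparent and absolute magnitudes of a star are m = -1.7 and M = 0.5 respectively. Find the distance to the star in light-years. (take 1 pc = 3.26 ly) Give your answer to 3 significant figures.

d ≈ 11.8 ly

Distance modulus: m − M = -1.7 − (0.5) = -2.200
m − M = 5 log₁₀ d − 5
log₁₀ d = (m − M)/5 + 1 = 0.5600
d = 10^0.5600 = 3.631 pc
= 11.84 ly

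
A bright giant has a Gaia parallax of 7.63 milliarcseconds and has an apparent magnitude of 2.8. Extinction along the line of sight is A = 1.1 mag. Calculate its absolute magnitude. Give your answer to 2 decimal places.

M ≈ -3.89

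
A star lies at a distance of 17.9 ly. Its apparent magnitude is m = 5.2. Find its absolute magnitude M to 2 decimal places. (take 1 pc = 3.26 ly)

d = 17.9 ly / 3.26 = 5.491 pc
5 log₁₀(d/10 pc) = 5 log₁₀(5.491) − 5 = -1.302
M = m − 5 log₁₀(d/10) = 5.2 + 1.302 = 6.502

M ≈ 6.50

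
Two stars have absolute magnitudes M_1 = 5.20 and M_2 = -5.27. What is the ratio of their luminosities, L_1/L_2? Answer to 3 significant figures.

ΔM = M_1 − M_2 = 10.47
L_1/L_2 = 10^(−0.4 ΔM) = 10^-4.188 = 6.486×10^-5

L_1/L_2 ≈ 6.49×10^-5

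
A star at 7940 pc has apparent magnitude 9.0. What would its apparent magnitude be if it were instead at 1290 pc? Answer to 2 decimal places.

m ≈ 5.05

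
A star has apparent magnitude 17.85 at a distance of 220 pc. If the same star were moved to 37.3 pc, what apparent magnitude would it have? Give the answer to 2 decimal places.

Flux ∝ 1/d², so Δm = 5 log₁₀(d₂/d₁) = 5 log₁₀(37.3/220) = -3.854
m₂ = m₁ + Δm = 17.85 + (-3.854) = 13.996

m ≈ 14.00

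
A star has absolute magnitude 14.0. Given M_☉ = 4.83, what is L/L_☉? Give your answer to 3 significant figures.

L/L_☉ ≈ 2.15×10^-4

M − M_☉ = 14.0 − 4.83 = 9.170
L/L_☉ = 10^(−0.4 (M − M_☉)) = 10^-3.668 = 2.148×10^-4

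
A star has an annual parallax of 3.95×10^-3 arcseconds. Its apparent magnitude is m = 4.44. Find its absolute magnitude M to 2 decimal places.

M ≈ -2.58

d = 1/p = 1/3.95×10^-3″ = 253.2 pc
5 log₁₀(d/10 pc) = 5 log₁₀(253.2) − 5 = 7.017
M = m − 5 log₁₀(d/10) = 4.44 − 7.017 = -2.577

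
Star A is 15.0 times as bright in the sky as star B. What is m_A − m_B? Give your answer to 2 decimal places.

m_A − m_B ≈ -2.94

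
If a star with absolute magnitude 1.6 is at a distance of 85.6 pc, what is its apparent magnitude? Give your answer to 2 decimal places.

m ≈ 6.26

m = M + 5 log₁₀ d − 5 = 1.6 + 5·1.9325 − 5 = 6.262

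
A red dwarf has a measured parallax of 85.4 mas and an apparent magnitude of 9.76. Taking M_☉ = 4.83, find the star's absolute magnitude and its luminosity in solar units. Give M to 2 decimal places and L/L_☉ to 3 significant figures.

M ≈ 9.42; L/L_☉ ≈ 0.0146

d = 1/p = 1000/85.4 mas = 11.71 pc
M = m − 5 log₁₀ d + 5 = 9.76 − 5·1.0685 + 5 = 9.417
M − M_☉ = 9.417 − 4.83 = 4.587
L/L_☉ = 10^(−0.4 × 4.587) = 0.01462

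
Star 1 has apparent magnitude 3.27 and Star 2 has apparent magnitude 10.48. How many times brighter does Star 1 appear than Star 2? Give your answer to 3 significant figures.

766

Δm = 3.27 − (10.48) = -7.21
Flux ratio = 10^(−0.4 Δm) = 10^(−0.4 × -7.21) = 10^2.884 = 765.6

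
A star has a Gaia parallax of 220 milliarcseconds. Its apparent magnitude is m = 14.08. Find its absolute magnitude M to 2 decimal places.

M ≈ 15.79

p = 220 mas = 0.220″ → d = 1/p = 4.545 pc
5 log₁₀(d/10 pc) = 5 log₁₀(4.545) − 5 = -1.712
M = m − 5 log₁₀(d/10) = 14.08 + 1.712 = 15.792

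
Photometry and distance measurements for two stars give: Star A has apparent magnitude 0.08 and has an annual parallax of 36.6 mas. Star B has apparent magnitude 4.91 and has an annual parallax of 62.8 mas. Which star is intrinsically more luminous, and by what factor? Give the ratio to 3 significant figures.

Star A: p = 36.6 mas = 0.0366″ → d = 1/p = 27.32 pc
Star A: M = m − 5 log₁₀ d + 5 = 0.08 − 5·1.4365 + 5 = -2.103
Star B: p = 62.8 mas = 0.0628″ → d = 1/p = 15.92 pc
Star B: M = m − 5 log₁₀ d + 5 = 4.91 − 5·1.2020 + 5 = 3.900
ΔM = M_A − M_B = -2.103 − (3.900) = -6.002; smaller M is more luminous → Star A.
L ratio = 10^(0.4 |ΔM|) = 10^2.401 = 251.7

Star A is more luminous, by a factor of 252.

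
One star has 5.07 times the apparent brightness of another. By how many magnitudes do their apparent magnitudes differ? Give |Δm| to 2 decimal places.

Pogson: Δm = −2.5 log₁₀(ratio) = −2.5 log₁₀(5.07) = −2.5 × 0.7050 = -1.763

|Δm| ≈ 1.76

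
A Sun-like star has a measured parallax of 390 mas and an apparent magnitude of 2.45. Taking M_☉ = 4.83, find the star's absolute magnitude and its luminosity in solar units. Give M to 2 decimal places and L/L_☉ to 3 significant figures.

M ≈ 5.41; L/L_☉ ≈ 0.589

d = 1/p = 1000/390 mas = 2.564 pc
M = m − 5 log₁₀ d + 5 = 2.45 − 5·0.4089 + 5 = 5.405
M − M_☉ = 5.405 − 4.83 = 0.575
L/L_☉ = 10^(−0.4 × 0.575) = 0.5887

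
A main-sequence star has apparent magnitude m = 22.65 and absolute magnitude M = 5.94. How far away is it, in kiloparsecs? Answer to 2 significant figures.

d ≈ 22 kpc

Distance modulus: m − M = 22.65 − (5.94) = 16.710
m − M = 5 log₁₀ d − 5
log₁₀ d = (m − M)/5 + 1 = 4.3420
d = 10^4.3420 = 21980 pc
= 21.98 kpc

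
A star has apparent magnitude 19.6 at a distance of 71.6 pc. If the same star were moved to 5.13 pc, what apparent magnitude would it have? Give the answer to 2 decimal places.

Flux ∝ 1/d², so Δm = 5 log₁₀(d₂/d₁) = 5 log₁₀(5.13/71.6) = -5.724
m₂ = m₁ + Δm = 19.6 + (-5.724) = 13.876

m ≈ 13.88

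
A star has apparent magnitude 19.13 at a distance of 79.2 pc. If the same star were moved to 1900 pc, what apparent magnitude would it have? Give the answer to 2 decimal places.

m ≈ 26.03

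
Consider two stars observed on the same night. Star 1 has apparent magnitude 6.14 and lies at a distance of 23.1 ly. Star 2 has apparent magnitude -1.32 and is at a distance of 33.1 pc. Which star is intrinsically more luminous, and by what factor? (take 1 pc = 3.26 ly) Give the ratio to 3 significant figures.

Star 2 is more luminous, by a factor of 21000.

Star 1: d = 23.1 ly / 3.26 = 7.086 pc
Star 1: M = m − 5 log₁₀ d + 5 = 6.14 − 5·0.8504 + 5 = 6.888
Star 2: M = m − 5 log₁₀ d + 5 = -1.32 − 5·1.5198 + 5 = -3.919
ΔM = M_1 − M_2 = 6.888 − (-3.919) = 10.807; smaller M is more luminous → Star 2.
L ratio = 10^(0.4 |ΔM|) = 10^4.323 = 21030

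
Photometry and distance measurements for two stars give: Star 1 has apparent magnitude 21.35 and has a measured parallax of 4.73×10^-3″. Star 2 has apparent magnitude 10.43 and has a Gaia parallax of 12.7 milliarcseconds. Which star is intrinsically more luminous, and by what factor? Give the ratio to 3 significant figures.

Star 2 is more luminous, by a factor of 3240.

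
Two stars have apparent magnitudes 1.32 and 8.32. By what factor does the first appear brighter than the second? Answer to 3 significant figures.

631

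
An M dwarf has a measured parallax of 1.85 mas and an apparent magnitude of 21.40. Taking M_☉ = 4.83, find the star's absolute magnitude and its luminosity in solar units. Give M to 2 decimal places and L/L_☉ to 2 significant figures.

d = 1/p = 1000/1.85 mas = 540.5 pc
M = m − 5 log₁₀ d + 5 = 21.40 − 5·2.7328 + 5 = 12.736
M − M_☉ = 12.736 − 4.83 = 7.906
L/L_☉ = 10^(−0.4 × 7.906) = 6.881×10^-4

M ≈ 12.74; L/L_☉ ≈ 6.9×10^-4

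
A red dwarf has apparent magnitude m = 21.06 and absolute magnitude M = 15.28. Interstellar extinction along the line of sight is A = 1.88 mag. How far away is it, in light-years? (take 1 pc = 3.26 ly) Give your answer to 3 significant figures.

m − M = 5 log₁₀(d/10 pc) + A  ⇒  21.06 − (15.28) − 1.88 = 5 log₁₀(d/10)
3.900 = 5 log₁₀(d/10)
log₁₀ d = (m − M − A)/5 + 1 = 1.7800
d = 10^1.7800 = 60.26 pc
= 196.4 ly

d ≈ 196 ly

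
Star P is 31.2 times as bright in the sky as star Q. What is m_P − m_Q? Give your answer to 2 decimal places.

m_P − m_Q ≈ -3.74

Pogson: Δm = −2.5 log₁₀(ratio) = −2.5 log₁₀(31.2) = −2.5 × 1.4942 = -3.735
Star P is brighter, so it has the smaller magnitude: the difference is negative.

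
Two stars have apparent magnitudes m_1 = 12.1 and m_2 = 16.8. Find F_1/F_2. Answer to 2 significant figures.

Δm = 12.1 − (16.8) = -4.7
Flux ratio = 10^(−0.4 Δm) = 10^(−0.4 × -4.7) = 10^1.880 = 75.86

F_1/F_2 ≈ 76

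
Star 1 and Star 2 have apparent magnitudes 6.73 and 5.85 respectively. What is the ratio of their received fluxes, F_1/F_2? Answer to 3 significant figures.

F_1/F_2 ≈ 0.445

Magnitude difference = 0.88
Flux ratio = 10^(−0.4 Δm) = 10^(−0.4 × 0.88) = 10^-0.352 = 0.4446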